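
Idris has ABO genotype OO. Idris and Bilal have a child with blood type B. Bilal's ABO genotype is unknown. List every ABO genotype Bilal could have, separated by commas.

AB, BB, BO

For each candidate genotype of Bilal, check whether crossing it with OO can produce every observed child phenotype.
  AA → possible child types {A} ✗
  AB → possible child types {A, B} ✓
  AO → possible child types {O, A} ✗
  BB → possible child types {B} ✓
  BO → possible child types {O, B} ✓
  OO → possible child types {O} ✗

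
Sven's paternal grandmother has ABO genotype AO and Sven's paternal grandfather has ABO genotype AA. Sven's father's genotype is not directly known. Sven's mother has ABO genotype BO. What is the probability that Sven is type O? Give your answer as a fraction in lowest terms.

1/8

Sven's father's ABO genotype from AO × AA: 1/2 AA, 1/2 AO.
Crossing each possibility with the mother BO and summing P(type O): 1/2·0 + 1/2·1/4 = 1/8.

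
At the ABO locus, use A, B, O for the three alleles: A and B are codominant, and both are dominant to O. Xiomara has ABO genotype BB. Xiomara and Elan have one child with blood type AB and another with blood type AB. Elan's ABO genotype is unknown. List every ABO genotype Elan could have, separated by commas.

For each candidate genotype of Elan, check whether crossing it with BB can produce every observed child phenotype.
  AA → possible child types {AB} ✓
  AB → possible child types {B, AB} ✓
  AO → possible child types {B, AB} ✓
  BB → possible child types {B} ✗
  BO → possible child types {B} ✗
  OO → possible child types {B} ✗

AA, AB, AO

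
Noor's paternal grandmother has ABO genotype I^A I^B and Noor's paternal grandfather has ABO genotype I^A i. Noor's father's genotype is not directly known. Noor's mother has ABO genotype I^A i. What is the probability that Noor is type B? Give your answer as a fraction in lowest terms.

1/8

Noor's father's ABO genotype from I^A I^B × I^A i: 1/4 I^A I^A, 1/4 I^A I^B, 1/4 I^A i, 1/4 I^B i.
Crossing each possibility with the mother I^A i and summing P(type B): 1/4·0 + 1/4·1/4 + 1/4·0 + 1/4·1/4 = 1/8.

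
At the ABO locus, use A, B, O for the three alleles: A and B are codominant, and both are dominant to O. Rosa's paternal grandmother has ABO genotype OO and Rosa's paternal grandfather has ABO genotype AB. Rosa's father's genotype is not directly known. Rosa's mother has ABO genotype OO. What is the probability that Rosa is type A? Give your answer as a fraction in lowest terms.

1/4

Rosa's father's ABO genotype from OO × AB: 1/2 AO, 1/2 BO.
Crossing each possibility with the mother OO and summing P(type A): 1/2·1/2 + 1/2·0 = 1/4.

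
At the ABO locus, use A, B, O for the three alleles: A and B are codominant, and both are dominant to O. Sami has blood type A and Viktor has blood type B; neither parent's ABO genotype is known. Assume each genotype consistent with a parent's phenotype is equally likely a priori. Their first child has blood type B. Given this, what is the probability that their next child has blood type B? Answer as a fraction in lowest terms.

Possible genotypes: Sami ∈ {AA, AO}; Viktor ∈ {BB, BO}.
Weight each parental genotype pair by prior × P(type-B child):
  AO × BB: posterior weight 2/3; P(next child type B) = 1/2.
  AO × BO: posterior weight 1/3; P(next child type B) = 1/4.
Weighted sum = 5/12.

5/12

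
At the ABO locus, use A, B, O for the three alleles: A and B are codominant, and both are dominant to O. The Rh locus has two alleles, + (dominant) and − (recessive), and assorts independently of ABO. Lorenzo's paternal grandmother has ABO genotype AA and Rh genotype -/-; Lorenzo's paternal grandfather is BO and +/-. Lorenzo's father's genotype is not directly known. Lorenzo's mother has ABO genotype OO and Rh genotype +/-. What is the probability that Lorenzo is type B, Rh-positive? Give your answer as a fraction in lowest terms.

Lorenzo's father's ABO genotype from AA × BO: 1/2 AB, 1/2 AO.
Crossing each possibility with the mother OO and summing P(type B): 1/2·1/2 + 1/2·0 = 1/4.
Similarly for Rh via the father's Rh distribution: P(Rh+) = 5/8.
Independent loci: 1/4 × 5/8 = 5/32.

5/32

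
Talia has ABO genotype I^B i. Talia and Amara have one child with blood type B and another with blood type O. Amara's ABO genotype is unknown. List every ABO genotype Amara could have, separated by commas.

For each candidate genotype of Amara, check whether crossing it with I^B i can produce every observed child phenotype.
  I^A I^A → possible child types {A, AB} ✗
  I^A I^B → possible child types {A, B, AB} ✗
  I^A i → possible child types {O, A, B, AB} ✓
  I^B I^B → possible child types {B} ✗
  I^B i → possible child types {O, B} ✓
  i i → possible child types {O, B} ✓

I^A i, I^B i, i i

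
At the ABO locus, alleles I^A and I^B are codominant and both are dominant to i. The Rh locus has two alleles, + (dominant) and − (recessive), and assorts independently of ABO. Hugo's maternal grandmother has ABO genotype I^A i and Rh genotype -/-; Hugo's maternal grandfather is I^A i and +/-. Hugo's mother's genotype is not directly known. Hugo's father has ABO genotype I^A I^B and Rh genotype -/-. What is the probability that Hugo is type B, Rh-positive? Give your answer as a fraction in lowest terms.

1/16

Hugo's mother's ABO genotype from I^A i × I^A i: 1/4 I^A I^A, 1/2 I^A i, 1/4 i i.
Crossing each possibility with the father I^A I^B and summing P(type B): 1/4·0 + 1/2·1/4 + 1/4·1/2 = 1/4.
Similarly for Rh via the mother's Rh distribution: P(Rh+) = 1/4.
Independent loci: 1/4 × 1/4 = 1/16.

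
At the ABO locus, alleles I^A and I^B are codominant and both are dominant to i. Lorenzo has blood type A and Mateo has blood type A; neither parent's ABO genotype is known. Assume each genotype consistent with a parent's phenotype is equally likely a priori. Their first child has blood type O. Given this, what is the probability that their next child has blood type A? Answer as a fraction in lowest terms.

Possible genotypes: Lorenzo ∈ {I^A I^A, I^A i}; Mateo ∈ {I^A I^A, I^A i}.
Weight each parental genotype pair by prior × P(type-O child):
  I^A i × I^A i: posterior weight 1; P(next child type A) = 3/4.
Weighted sum = 3/4.

3/4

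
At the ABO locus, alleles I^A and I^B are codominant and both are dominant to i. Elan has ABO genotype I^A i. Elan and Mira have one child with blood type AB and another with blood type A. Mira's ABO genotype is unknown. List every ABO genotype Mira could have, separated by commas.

I^A I^B, I^B i

For each candidate genotype of Mira, check whether crossing it with I^A i can produce every observed child phenotype.
  I^A I^A → possible child types {A} ✗
  I^A I^B → possible child types {A, B, AB} ✓
  I^A i → possible child types {O, A} ✗
  I^B I^B → possible child types {B, AB} ✗
  I^B i → possible child types {O, A, B, AB} ✓
  i i → possible child types {O, A} ✗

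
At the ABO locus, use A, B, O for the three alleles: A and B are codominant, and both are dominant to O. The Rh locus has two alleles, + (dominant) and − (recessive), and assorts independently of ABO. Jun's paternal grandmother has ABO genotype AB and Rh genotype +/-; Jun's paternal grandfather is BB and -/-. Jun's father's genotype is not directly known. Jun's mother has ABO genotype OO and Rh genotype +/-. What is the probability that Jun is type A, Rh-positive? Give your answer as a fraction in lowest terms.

Jun's father's ABO genotype from AB × BB: 1/2 AB, 1/2 BB.
Crossing each possibility with the mother OO and summing P(type A): 1/2·1/2 + 1/2·0 = 1/4.
Similarly for Rh via the father's Rh distribution: P(Rh+) = 5/8.
Independent loci: 1/4 × 5/8 = 5/32.

5/32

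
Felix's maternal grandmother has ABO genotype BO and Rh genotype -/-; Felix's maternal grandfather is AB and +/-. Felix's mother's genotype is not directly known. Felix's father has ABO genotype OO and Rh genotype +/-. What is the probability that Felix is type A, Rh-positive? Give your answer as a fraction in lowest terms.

Felix's mother's ABO genotype from BO × AB: 1/4 AB, 1/4 AO, 1/4 BB, 1/4 BO.
Crossing each possibility with the father OO and summing P(type A): 1/4·1/2 + 1/4·1/2 + 1/4·0 + 1/4·0 = 1/4.
Similarly for Rh via the mother's Rh distribution: P(Rh+) = 5/8.
Independent loci: 1/4 × 5/8 = 5/32.

5/32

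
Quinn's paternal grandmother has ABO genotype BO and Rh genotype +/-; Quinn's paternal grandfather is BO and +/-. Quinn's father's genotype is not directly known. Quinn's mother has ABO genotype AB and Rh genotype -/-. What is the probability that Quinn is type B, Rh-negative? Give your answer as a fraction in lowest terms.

Quinn's father's ABO genotype from BO × BO: 1/4 BB, 1/2 BO, 1/4 OO.
Crossing each possibility with the mother AB and summing P(type B): 1/4·1/2 + 1/2·1/2 + 1/4·1/2 = 1/2.
Similarly for Rh via the father's Rh distribution: P(Rh-) = 1/2.
Independent loci: 1/2 × 1/2 = 1/4.

1/4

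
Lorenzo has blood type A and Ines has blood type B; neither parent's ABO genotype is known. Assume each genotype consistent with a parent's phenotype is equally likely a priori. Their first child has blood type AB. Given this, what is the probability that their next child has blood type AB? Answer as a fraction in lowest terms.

Possible genotypes: Lorenzo ∈ {AA, AO}; Ines ∈ {BB, BO}.
Weight each parental genotype pair by prior × P(type-AB child):
  AA × BB: posterior weight 4/9; P(next child type AB) = 1.
  AA × BO: posterior weight 2/9; P(next child type AB) = 1/2.
  AO × BB: posterior weight 2/9; P(next child type AB) = 1/2.
  AO × BO: posterior weight 1/9; P(next child type AB) = 1/4.
Weighted sum = 25/36.

25/36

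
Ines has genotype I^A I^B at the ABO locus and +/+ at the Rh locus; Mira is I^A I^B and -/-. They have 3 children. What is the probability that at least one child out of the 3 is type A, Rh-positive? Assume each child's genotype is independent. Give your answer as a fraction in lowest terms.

37/64

ABO cross I^A I^B × I^A I^B → 1/4 A, 1/4 B, 1/2 AB.
Rh cross +/+ × -/- → 1 Rh+; so P(type A, Rh-positive) = 1/4 × 1 = 1/4 per child.
P(none) = (3/4)^3 = 27/64; P(at least one) = 1 − 27/64 = 37/64.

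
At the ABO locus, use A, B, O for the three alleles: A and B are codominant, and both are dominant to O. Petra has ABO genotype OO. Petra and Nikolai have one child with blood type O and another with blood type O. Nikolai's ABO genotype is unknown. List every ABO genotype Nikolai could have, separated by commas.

For each candidate genotype of Nikolai, check whether crossing it with OO can produce every observed child phenotype.
  AA → possible child types {A} ✗
  AB → possible child types {A, B} ✗
  AO → possible child types {O, A} ✓
  BB → possible child types {B} ✗
  BO → possible child types {O, B} ✓
  OO → possible child types {O} ✓

AO, BO, OO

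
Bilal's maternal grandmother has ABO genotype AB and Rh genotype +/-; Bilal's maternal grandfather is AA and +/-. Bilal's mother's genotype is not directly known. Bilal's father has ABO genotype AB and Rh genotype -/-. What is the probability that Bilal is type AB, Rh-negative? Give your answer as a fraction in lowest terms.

1/4

Bilal's mother's ABO genotype from AB × AA: 1/2 AA, 1/2 AB.
Crossing each possibility with the father AB and summing P(type AB): 1/2·1/2 + 1/2·1/2 = 1/2.
Similarly for Rh via the mother's Rh distribution: P(Rh-) = 1/2.
Independent loci: 1/2 × 1/2 = 1/4.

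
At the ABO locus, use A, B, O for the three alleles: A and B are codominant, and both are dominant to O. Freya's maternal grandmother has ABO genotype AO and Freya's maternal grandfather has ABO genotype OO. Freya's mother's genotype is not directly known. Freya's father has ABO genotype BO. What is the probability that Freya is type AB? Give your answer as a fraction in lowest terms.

1/8

Freya's mother's ABO genotype from AO × OO: 1/2 AO, 1/2 OO.
Crossing each possibility with the father BO and summing P(type AB): 1/2·1/4 + 1/2·0 = 1/8.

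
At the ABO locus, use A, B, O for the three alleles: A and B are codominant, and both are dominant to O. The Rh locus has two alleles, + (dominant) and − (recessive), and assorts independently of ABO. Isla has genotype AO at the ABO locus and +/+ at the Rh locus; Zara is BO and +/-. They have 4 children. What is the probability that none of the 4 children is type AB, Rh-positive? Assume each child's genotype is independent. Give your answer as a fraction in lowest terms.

81/256

ABO cross AO × BO → 1/4 O, 1/4 A, 1/4 B, 1/4 AB.
Rh cross +/+ × +/- → 1 Rh+; so P(type AB, Rh-positive) = 1/4 × 1 = 1/4 per child.
P(not type AB, Rh-positive) = 3/4 for one child; (3/4)^4 = 81/256.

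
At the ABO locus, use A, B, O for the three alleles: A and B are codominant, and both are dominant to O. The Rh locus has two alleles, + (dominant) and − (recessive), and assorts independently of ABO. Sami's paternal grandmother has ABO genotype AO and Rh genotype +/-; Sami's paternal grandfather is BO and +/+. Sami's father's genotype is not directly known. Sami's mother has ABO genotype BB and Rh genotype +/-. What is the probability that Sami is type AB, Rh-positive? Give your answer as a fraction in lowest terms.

Sami's father's ABO genotype from AO × BO: 1/4 AB, 1/4 AO, 1/4 BO, 1/4 OO.
Crossing each possibility with the mother BB and summing P(type AB): 1/4·1/2 + 1/4·1/2 + 1/4·0 + 1/4·0 = 1/4.
Similarly for Rh via the father's Rh distribution: P(Rh+) = 7/8.
Independent loci: 1/4 × 7/8 = 7/32.

7/32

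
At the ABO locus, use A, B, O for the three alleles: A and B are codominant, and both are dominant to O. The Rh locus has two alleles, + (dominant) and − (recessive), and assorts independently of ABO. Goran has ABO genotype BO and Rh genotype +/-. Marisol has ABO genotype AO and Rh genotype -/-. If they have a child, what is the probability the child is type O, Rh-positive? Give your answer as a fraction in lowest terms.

1/8

ABO cross BO × AO → offspring phenotypes: 1/4 O, 1/4 A, 1/4 B, 1/4 AB.
Rh cross +/- × -/- → 1/2 Rh+, 1/2 Rh-.
Independent loci: P(type O, Rh-positive) = 1/4 × 1/2 = 1/8.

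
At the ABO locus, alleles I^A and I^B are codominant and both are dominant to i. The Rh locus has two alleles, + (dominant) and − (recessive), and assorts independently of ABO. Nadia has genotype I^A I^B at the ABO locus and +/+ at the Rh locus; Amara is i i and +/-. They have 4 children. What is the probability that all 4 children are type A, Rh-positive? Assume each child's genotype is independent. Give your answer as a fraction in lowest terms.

ABO cross I^A I^B × i i → 1/2 A, 1/2 B.
Rh cross +/+ × +/- → 1 Rh+; so P(type A, Rh-positive) = 1/2 × 1 = 1/2 per child.
All 4 independent: (1/2)^4 = 1/16.

1/16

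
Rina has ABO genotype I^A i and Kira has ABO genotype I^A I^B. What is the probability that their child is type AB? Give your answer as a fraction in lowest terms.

ABO cross I^A i × I^A I^B → offspring phenotypes: 1/2 A, 1/4 B, 1/4 AB.
So P(type AB) = 1/4.

1/4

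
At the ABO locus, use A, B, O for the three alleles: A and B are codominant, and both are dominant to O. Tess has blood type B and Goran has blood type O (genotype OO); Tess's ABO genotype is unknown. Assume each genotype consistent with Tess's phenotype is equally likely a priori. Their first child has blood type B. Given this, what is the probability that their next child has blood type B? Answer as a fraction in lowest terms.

5/6

Possible genotypes: Tess ∈ {BB, BO}; Goran ∈ {OO}.
Weight each parental genotype pair by prior × P(type-B child):
  BB × OO: posterior weight 2/3; P(next child type B) = 1.
  BO × OO: posterior weight 1/3; P(next child type B) = 1/2.
Weighted sum = 5/6.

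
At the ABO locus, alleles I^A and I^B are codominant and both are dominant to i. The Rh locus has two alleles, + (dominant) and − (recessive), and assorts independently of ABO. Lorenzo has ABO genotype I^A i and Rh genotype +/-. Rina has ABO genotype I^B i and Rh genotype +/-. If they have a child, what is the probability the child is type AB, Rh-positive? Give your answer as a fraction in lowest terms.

3/16

ABO cross I^A i × I^B i → offspring phenotypes: 1/4 O, 1/4 A, 1/4 B, 1/4 AB.
Rh cross +/- × +/- → 3/4 Rh+, 1/4 Rh-.
Independent loci: P(type AB, Rh-positive) = 1/4 × 3/4 = 3/16.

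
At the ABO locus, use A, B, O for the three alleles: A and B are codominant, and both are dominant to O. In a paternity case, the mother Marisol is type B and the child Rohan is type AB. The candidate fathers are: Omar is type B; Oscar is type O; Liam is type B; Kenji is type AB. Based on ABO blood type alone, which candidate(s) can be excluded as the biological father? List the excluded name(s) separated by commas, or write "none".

Omar, Oscar, Liam

A candidate is excluded only if no genotype consistent with his phenotype could produce a type AB child with a type B mother.
Omar (type B): no genotype consistent with that phenotype can produce a type-AB child with a type-B mother.
Oscar (type O): no genotype consistent with that phenotype can produce a type-AB child with a type-B mother.
Liam (type B): no genotype consistent with that phenotype can produce a type-AB child with a type-B mother.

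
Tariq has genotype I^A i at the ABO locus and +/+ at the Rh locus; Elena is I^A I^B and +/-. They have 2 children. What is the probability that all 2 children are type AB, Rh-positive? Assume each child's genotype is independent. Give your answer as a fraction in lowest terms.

ABO cross I^A i × I^A I^B → 1/2 A, 1/4 B, 1/4 AB.
Rh cross +/+ × +/- → 1 Rh+; so P(type AB, Rh-positive) = 1/4 × 1 = 1/4 per child.
All 2 independent: (1/4)^2 = 1/16.

1/16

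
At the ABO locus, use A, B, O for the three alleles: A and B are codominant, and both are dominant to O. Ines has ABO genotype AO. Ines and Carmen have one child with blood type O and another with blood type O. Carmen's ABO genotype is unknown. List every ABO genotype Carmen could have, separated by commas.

For each candidate genotype of Carmen, check whether crossing it with AO can produce every observed child phenotype.
  AA → possible child types {A} ✗
  AB → possible child types {A, B, AB} ✗
  AO → possible child types {O, A} ✓
  BB → possible child types {B, AB} ✗
  BO → possible child types {O, A, B, AB} ✓
  OO → possible child types {O, A} ✓

AO, BO, OO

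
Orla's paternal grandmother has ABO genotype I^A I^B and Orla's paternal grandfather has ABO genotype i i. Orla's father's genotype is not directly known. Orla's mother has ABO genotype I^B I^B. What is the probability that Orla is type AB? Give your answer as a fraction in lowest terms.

Orla's father's ABO genotype from I^A I^B × i i: 1/2 I^A i, 1/2 I^B i.
Crossing each possibility with the mother I^B I^B and summing P(type AB): 1/2·1/2 + 1/2·0 = 1/4.

1/4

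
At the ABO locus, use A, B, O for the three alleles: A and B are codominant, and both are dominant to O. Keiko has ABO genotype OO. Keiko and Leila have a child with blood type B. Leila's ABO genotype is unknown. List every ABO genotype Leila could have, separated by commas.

AB, BB, BO

For each candidate genotype of Leila, check whether crossing it with OO can produce every observed child phenotype.
  AA → possible child types {A} ✗
  AB → possible child types {A, B} ✓
  AO → possible child types {O, A} ✗
  BB → possible child types {B} ✓
  BO → possible child types {O, B} ✓
  OO → possible child types {O} ✗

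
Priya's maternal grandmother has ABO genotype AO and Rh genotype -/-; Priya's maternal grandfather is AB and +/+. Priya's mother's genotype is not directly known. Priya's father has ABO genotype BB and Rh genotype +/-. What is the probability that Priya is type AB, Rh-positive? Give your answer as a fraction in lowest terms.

Priya's mother's ABO genotype from AO × AB: 1/4 AA, 1/4 AB, 1/4 AO, 1/4 BO.
Crossing each possibility with the father BB and summing P(type AB): 1/4·1 + 1/4·1/2 + 1/4·1/2 + 1/4·0 = 1/2.
Similarly for Rh via the mother's Rh distribution: P(Rh+) = 3/4.
Independent loci: 1/2 × 3/4 = 3/8.

3/8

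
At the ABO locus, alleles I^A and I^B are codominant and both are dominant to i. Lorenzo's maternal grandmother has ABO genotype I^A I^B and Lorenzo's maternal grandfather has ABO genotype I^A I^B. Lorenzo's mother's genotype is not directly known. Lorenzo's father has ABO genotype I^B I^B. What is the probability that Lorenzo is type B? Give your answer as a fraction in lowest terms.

Lorenzo's mother's ABO genotype from I^A I^B × I^A I^B: 1/4 I^A I^A, 1/2 I^A I^B, 1/4 I^B I^B.
Crossing each possibility with the father I^B I^B and summing P(type B): 1/4·0 + 1/2·1/2 + 1/4·1 = 1/2.

1/2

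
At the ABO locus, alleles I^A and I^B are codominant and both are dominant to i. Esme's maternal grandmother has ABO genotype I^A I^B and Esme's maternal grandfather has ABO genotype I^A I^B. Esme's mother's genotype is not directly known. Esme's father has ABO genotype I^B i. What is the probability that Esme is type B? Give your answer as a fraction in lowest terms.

Esme's mother's ABO genotype from I^A I^B × I^A I^B: 1/4 I^A I^A, 1/2 I^A I^B, 1/4 I^B I^B.
Crossing each possibility with the father I^B i and summing P(type B): 1/4·0 + 1/2·1/2 + 1/4·1 = 1/2.

1/2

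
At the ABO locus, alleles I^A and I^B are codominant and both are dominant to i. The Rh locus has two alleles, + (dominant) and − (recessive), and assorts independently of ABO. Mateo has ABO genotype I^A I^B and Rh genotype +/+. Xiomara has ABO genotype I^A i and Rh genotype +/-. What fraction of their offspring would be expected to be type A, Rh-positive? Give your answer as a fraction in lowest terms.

1/2

ABO cross I^A I^B × I^A i → offspring phenotypes: 1/2 A, 1/4 B, 1/4 AB.
Rh cross +/+ × +/- → 1 Rh+.
Independent loci: P(type A, Rh-positive) = 1/2 × 1 = 1/2.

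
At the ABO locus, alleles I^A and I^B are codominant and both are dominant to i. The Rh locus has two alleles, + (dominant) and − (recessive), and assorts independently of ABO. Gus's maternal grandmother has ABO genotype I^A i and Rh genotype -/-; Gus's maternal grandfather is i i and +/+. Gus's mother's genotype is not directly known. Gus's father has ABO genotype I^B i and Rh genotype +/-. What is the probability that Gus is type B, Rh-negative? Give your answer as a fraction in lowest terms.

Gus's mother's ABO genotype from I^A i × i i: 1/2 I^A i, 1/2 i i.
Crossing each possibility with the father I^B i and summing P(type B): 1/2·1/4 + 1/2·1/2 = 3/8.
Similarly for Rh via the mother's Rh distribution: P(Rh-) = 1/4.
Independent loci: 3/8 × 1/4 = 3/32.

3/32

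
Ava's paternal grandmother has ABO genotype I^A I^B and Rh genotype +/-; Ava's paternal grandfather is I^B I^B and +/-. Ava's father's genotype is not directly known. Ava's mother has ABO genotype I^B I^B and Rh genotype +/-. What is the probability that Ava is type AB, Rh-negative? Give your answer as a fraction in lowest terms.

1/16

Ava's father's ABO genotype from I^A I^B × I^B I^B: 1/2 I^A I^B, 1/2 I^B I^B.
Crossing each possibility with the mother I^B I^B and summing P(type AB): 1/2·1/2 + 1/2·0 = 1/4.
Similarly for Rh via the father's Rh distribution: P(Rh-) = 1/4.
Independent loci: 1/4 × 1/4 = 1/16.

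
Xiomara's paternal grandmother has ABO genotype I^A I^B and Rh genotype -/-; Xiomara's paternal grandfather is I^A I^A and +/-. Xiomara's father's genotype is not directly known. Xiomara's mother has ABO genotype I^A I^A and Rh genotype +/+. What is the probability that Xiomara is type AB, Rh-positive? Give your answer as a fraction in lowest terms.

Xiomara's father's ABO genotype from I^A I^B × I^A I^A: 1/2 I^A I^A, 1/2 I^A I^B.
Crossing each possibility with the mother I^A I^A and summing P(type AB): 1/2·0 + 1/2·1/2 = 1/4.
Similarly for Rh via the father's Rh distribution: P(Rh+) = 1.
Independent loci: 1/4 × 1 = 1/4.

1/4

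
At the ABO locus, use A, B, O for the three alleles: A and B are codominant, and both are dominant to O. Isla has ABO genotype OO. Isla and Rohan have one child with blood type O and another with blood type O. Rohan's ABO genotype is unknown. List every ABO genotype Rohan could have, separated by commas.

For each candidate genotype of Rohan, check whether crossing it with OO can produce every observed child phenotype.
  AA → possible child types {A} ✗
  AB → possible child types {A, B} ✗
  AO → possible child types {O, A} ✓
  BB → possible child types {B} ✗
  BO → possible child types {O, B} ✓
  OO → possible child types {O} ✓

AO, BO, OO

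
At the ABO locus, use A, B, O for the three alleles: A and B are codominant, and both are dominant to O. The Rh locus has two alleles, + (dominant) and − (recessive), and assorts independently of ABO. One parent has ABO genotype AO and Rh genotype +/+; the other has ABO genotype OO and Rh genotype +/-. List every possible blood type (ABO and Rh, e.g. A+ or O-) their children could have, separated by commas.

Gametes from AO × OO give offspring ABO genotypes AO, OO, i.e. phenotypes O, A.
Rh cross +/+ × +/- → phenotypes Rh+.
Combining independently: O+, A+.

O+, A+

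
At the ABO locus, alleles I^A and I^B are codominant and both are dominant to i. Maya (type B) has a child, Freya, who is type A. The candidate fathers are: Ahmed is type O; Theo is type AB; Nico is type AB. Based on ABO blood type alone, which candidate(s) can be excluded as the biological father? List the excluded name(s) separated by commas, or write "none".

A candidate is excluded only if no genotype consistent with his phenotype could produce a type A child with a type B mother.
Ahmed (type O): no genotype consistent with that phenotype can produce a type-A child with a type-B mother.

Ahmed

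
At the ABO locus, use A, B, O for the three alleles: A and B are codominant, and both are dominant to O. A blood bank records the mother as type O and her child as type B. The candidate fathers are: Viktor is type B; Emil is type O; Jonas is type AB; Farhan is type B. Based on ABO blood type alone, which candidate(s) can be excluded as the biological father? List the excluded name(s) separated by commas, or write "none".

Emil

A candidate is excluded only if no genotype consistent with his phenotype could produce a type B child with a type O mother.
Emil (type O): no genotype consistent with that phenotype can produce a type-B child with a type-O mother.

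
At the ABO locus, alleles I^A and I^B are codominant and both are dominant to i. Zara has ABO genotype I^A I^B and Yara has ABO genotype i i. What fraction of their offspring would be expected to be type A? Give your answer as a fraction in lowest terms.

1/2

ABO cross I^A I^B × i i → offspring phenotypes: 1/2 A, 1/2 B.
So P(type A) = 1/2.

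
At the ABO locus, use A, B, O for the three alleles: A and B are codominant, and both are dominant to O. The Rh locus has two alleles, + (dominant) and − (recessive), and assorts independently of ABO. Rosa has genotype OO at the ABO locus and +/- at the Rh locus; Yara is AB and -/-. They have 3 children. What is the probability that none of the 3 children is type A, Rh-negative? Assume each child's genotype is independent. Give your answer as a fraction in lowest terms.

27/64

ABO cross OO × AB → 1/2 A, 1/2 B.
Rh cross +/- × -/- → 1/2 Rh+, 1/2 Rh-; so P(type A, Rh-negative) = 1/2 × 1/2 = 1/4 per child.
P(not type A, Rh-negative) = 3/4 for one child; (3/4)^3 = 27/64.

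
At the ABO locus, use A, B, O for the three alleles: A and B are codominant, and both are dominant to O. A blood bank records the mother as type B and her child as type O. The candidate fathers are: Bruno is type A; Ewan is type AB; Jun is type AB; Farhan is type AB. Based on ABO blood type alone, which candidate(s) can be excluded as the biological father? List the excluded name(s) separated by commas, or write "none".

Ewan, Jun, Farhan

A candidate is excluded only if no genotype consistent with his phenotype could produce a type O child with a type B mother.
Ewan (type AB): no genotype consistent with that phenotype can produce a type-O child with a type-B mother.
Jun (type AB): no genotype consistent with that phenotype can produce a type-O child with a type-B mother.
Farhan (type AB): no genotype consistent with that phenotype can produce a type-O child with a type-B mother.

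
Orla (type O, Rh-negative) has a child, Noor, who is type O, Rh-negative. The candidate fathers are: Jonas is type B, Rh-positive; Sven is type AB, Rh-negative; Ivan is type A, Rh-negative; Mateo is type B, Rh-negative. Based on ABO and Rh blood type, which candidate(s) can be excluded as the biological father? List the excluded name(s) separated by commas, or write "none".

A candidate is excluded only if no genotype consistent with his phenotype could produce a type O, Rh-negative child with a type O, Rh-negative mother.
Sven (type AB, Rh-): no genotype consistent with that phenotype can produce a type-O Rh- child with a type-O mother.

Sven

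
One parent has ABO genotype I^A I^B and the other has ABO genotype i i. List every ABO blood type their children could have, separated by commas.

Gametes from I^A I^B × i i give offspring ABO genotypes I^A i, I^B i, i.e. phenotypes A, B.

A, B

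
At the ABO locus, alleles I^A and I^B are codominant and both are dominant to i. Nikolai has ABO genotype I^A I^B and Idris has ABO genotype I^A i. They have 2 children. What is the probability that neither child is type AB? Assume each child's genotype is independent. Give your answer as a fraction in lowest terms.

ABO cross I^A I^B × I^A i → 1/2 A, 1/4 B, 1/4 AB.
So P(type AB) = 1/4 per child.
P(not type AB) = 3/4 for one child; (3/4)^2 = 9/16.

9/16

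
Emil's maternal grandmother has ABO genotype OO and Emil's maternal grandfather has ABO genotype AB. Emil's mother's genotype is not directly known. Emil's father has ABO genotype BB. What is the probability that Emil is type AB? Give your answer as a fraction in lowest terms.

Emil's mother's ABO genotype from OO × AB: 1/2 AO, 1/2 BO.
Crossing each possibility with the father BB and summing P(type AB): 1/2·1/2 + 1/2·0 = 1/4.

1/4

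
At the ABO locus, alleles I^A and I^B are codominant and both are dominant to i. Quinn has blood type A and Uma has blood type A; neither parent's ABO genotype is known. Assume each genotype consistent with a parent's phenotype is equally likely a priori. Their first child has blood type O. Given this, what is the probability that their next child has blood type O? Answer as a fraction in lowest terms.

Possible genotypes: Quinn ∈ {I^A I^A, I^A i}; Uma ∈ {I^A I^A, I^A i}.
Weight each parental genotype pair by prior × P(type-O child):
  I^A i × I^A i: posterior weight 1; P(next child type O) = 1/4.
Weighted sum = 1/4.

1/4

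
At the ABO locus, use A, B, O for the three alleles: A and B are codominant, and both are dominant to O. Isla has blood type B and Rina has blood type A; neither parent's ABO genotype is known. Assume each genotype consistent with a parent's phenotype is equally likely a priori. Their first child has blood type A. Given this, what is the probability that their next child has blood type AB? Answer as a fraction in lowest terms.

Possible genotypes: Isla ∈ {BB, BO}; Rina ∈ {AA, AO}.
Weight each parental genotype pair by prior × P(type-A child):
  BO × AA: posterior weight 2/3; P(next child type AB) = 1/2.
  BO × AO: posterior weight 1/3; P(next child type AB) = 1/4.
Weighted sum = 5/12.

5/12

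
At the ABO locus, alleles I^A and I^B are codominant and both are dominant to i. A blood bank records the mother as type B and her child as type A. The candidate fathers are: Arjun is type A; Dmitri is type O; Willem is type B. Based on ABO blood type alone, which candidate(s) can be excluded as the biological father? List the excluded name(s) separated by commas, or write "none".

Dmitri, Willem

A candidate is excluded only if no genotype consistent with his phenotype could produce a type A child with a type B mother.
Dmitri (type O): no genotype consistent with that phenotype can produce a type-A child with a type-B mother.
Willem (type B): no genotype consistent with that phenotype can produce a type-A child with a type-B mother.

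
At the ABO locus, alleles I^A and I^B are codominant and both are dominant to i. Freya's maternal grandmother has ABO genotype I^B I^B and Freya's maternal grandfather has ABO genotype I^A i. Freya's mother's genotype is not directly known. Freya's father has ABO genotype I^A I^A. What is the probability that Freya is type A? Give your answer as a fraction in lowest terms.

1/2

Freya's mother's ABO genotype from I^B I^B × I^A i: 1/2 I^A I^B, 1/2 I^B i.
Crossing each possibility with the father I^A I^A and summing P(type A): 1/2·1/2 + 1/2·1/2 = 1/2.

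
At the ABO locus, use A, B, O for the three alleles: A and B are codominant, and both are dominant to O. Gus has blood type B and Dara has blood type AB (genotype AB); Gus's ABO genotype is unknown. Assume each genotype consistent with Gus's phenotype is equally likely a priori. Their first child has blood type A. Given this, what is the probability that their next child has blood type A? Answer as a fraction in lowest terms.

1/4

Possible genotypes: Gus ∈ {BB, BO}; Dara ∈ {AB}.
Weight each parental genotype pair by prior × P(type-A child):
  BO × AB: posterior weight 1; P(next child type A) = 1/4.
Weighted sum = 1/4.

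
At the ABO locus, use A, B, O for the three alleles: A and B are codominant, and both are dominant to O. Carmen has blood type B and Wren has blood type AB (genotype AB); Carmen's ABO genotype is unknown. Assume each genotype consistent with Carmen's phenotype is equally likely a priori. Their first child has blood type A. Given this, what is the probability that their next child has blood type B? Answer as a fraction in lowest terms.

Possible genotypes: Carmen ∈ {BB, BO}; Wren ∈ {AB}.
Weight each parental genotype pair by prior × P(type-A child):
  BO × AB: posterior weight 1; P(next child type B) = 1/2.
Weighted sum = 1/2.

1/2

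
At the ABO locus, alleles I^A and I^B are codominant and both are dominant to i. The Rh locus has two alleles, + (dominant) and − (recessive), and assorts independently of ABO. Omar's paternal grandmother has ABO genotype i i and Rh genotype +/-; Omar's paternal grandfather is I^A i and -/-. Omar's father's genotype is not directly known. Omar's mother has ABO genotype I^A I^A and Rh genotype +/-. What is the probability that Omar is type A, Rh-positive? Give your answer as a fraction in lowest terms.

5/8

Omar's father's ABO genotype from i i × I^A i: 1/2 I^A i, 1/2 i i.
Crossing each possibility with the mother I^A I^A and summing P(type A): 1/2·1 + 1/2·1 = 1.
Similarly for Rh via the father's Rh distribution: P(Rh+) = 5/8.
Independent loci: 1 × 5/8 = 5/8.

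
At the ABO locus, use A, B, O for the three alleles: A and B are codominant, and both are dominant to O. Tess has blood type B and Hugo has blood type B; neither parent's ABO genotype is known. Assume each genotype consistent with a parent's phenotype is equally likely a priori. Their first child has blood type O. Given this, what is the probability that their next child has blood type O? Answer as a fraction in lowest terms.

Possible genotypes: Tess ∈ {BB, BO}; Hugo ∈ {BB, BO}.
Weight each parental genotype pair by prior × P(type-O child):
  BO × BO: posterior weight 1; P(next child type O) = 1/4.
Weighted sum = 1/4.

1/4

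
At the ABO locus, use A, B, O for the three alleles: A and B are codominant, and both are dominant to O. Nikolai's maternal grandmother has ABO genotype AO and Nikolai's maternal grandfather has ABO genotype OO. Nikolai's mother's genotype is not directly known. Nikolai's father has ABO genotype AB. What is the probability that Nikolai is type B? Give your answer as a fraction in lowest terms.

3/8

Nikolai's mother's ABO genotype from AO × OO: 1/2 AO, 1/2 OO.
Crossing each possibility with the father AB and summing P(type B): 1/2·1/4 + 1/2·1/2 = 3/8.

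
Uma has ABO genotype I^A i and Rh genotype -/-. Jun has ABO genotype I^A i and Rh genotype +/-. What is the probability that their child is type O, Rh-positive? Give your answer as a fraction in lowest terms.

ABO cross I^A i × I^A i → offspring phenotypes: 1/4 O, 3/4 A.
Rh cross -/- × +/- → 1/2 Rh+, 1/2 Rh-.
Independent loci: P(type O, Rh-positive) = 1/4 × 1/2 = 1/8.

1/8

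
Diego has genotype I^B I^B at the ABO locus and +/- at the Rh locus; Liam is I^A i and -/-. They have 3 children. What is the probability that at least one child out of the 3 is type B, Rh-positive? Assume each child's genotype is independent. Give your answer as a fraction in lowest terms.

37/64

ABO cross I^B I^B × I^A i → 1/2 B, 1/2 AB.
Rh cross +/- × -/- → 1/2 Rh+, 1/2 Rh-; so P(type B, Rh-positive) = 1/2 × 1/2 = 1/4 per child.
P(none) = (3/4)^3 = 27/64; P(at least one) = 1 − 27/64 = 37/64.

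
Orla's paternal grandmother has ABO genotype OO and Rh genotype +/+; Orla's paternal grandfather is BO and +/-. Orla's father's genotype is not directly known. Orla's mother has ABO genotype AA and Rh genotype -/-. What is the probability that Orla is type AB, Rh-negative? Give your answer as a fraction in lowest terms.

Orla's father's ABO genotype from OO × BO: 1/2 BO, 1/2 OO.
Crossing each possibility with the mother AA and summing P(type AB): 1/2·1/2 + 1/2·0 = 1/4.
Similarly for Rh via the father's Rh distribution: P(Rh-) = 1/4.
Independent loci: 1/4 × 1/4 = 1/16.

1/16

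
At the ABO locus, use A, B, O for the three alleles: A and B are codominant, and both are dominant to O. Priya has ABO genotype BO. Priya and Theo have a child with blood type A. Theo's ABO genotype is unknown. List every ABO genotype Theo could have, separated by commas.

AA, AB, AO

For each candidate genotype of Theo, check whether crossing it with BO can produce every observed child phenotype.
  AA → possible child types {A, AB} ✓
  AB → possible child types {A, B, AB} ✓
  AO → possible child types {O, A, B, AB} ✓
  BB → possible child types {B} ✗
  BO → possible child types {O, B} ✗
  OO → possible child types {O, B} ✗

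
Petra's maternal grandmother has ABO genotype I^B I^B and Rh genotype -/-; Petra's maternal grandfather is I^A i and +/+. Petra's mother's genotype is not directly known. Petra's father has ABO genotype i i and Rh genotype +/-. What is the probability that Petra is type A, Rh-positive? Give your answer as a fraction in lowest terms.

Petra's mother's ABO genotype from I^B I^B × I^A i: 1/2 I^A I^B, 1/2 I^B i.
Crossing each possibility with the father i i and summing P(type A): 1/2·1/2 + 1/2·0 = 1/4.
Similarly for Rh via the mother's Rh distribution: P(Rh+) = 3/4.
Independent loci: 1/4 × 3/4 = 3/16.

3/16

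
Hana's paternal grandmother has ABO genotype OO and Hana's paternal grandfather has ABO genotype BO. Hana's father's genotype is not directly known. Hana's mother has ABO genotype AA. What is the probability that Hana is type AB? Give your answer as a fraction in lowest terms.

1/4

Hana's father's ABO genotype from OO × BO: 1/2 BO, 1/2 OO.
Crossing each possibility with the mother AA and summing P(type AB): 1/2·1/2 + 1/2·0 = 1/4.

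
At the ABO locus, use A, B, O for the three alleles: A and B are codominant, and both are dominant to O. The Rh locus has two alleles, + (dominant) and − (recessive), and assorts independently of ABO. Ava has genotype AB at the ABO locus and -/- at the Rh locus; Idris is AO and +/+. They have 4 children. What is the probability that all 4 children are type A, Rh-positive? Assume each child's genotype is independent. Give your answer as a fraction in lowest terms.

1/16

ABO cross AB × AO → 1/2 A, 1/4 B, 1/4 AB.
Rh cross -/- × +/+ → 1 Rh+; so P(type A, Rh-positive) = 1/2 × 1 = 1/2 per child.
All 4 independent: (1/2)^4 = 1/16.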